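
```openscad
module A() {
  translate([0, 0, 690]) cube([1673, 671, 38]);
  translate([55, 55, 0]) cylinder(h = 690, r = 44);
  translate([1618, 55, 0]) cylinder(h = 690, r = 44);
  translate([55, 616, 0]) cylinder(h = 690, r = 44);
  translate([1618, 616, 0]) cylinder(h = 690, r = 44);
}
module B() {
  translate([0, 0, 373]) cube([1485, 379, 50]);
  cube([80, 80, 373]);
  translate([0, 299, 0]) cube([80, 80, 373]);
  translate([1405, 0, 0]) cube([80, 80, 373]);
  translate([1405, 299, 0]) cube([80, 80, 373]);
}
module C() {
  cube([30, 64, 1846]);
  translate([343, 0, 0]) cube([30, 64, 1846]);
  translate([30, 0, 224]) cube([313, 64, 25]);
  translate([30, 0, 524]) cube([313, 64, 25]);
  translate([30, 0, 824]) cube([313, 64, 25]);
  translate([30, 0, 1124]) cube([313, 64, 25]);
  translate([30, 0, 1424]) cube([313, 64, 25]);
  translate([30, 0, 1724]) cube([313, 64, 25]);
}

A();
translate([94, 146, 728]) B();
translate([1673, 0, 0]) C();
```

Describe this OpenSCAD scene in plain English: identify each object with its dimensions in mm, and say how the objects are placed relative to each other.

A is a table: top 1673 mm (x) × 671 mm (y), 38 mm thick, upper face at z = 728 mm, on four round legs of 88 mm diameter, each leg's bounding box inset 11 mm from the nearest pair of top edges, running from z = 0 to the bottom of the top.

B is a long wooden bench with a 1485 mm (x) × 379 mm (y) seat, 50 mm thick, its top surface 423 mm above the floor. Four 80 mm square legs at the seat corners, flush with the edges, run from z = 0 to the seat underside.

C is a wooden ladder with two side rails of 30×64 mm section and 1846 mm height, set 373 mm apart overall. Between them run 6 rectangular rungs (64 mm deep, 25 mm thick), front faces flush with the rails' −y face. The bottom of the first rung is 224 mm above the floor and each subsequent rung is 300 mm higher than the one below.

The bench is on top of the table, centred. The ladder is against the table's +x side, with their −y faces flush.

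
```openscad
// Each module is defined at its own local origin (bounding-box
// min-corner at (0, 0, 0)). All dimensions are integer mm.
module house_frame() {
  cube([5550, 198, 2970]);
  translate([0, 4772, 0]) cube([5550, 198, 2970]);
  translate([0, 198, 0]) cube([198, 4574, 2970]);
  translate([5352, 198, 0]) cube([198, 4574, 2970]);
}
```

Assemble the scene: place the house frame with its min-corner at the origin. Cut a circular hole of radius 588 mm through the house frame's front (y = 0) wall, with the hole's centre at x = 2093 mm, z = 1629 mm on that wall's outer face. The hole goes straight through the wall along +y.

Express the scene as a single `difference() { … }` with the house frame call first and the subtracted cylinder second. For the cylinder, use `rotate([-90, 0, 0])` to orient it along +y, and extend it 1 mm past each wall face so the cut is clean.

difference() {
  house_frame();
  translate([2093, -1, 1629]) rotate([-90, 0, 0]) cylinder(h = 200, r = 588);
}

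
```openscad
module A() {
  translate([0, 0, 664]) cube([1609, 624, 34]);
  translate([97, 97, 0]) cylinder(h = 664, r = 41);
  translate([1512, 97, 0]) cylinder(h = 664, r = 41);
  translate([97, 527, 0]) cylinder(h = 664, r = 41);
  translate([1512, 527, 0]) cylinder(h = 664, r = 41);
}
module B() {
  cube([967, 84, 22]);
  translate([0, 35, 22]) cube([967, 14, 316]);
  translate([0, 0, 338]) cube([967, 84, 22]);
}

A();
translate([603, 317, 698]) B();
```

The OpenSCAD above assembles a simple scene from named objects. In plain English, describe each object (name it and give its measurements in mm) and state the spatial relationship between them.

A is a table: top 1609 mm (x) × 624 mm (y), 34 mm thick, upper face at z = 698 mm, on four round legs of 82 mm diameter, each leg's bounding box inset 56 mm from the nearest pair of top edges, running from z = 0 to the bottom of the top.

B is an I-beam lying along x, 967 mm long. Overall section height 360 mm. Two flanges 84 mm wide (y) and 22 mm thick, one on the floor and one at the top; a web 14 mm thick runs between them, centred on the flange width.

The I-beam is on top of the table.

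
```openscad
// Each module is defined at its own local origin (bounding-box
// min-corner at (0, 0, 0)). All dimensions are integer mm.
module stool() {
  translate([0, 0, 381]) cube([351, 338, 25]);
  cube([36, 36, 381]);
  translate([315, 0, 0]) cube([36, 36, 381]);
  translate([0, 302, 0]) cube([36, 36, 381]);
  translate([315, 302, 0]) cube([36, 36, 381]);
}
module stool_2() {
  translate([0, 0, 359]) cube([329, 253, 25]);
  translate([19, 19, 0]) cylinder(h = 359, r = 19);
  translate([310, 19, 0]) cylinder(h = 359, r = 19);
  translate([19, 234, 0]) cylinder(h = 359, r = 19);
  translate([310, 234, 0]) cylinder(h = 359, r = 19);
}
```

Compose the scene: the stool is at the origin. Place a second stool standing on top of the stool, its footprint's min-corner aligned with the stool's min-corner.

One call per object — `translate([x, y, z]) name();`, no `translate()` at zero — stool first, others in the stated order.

stool();
translate([0, 0, 406]) stool_2();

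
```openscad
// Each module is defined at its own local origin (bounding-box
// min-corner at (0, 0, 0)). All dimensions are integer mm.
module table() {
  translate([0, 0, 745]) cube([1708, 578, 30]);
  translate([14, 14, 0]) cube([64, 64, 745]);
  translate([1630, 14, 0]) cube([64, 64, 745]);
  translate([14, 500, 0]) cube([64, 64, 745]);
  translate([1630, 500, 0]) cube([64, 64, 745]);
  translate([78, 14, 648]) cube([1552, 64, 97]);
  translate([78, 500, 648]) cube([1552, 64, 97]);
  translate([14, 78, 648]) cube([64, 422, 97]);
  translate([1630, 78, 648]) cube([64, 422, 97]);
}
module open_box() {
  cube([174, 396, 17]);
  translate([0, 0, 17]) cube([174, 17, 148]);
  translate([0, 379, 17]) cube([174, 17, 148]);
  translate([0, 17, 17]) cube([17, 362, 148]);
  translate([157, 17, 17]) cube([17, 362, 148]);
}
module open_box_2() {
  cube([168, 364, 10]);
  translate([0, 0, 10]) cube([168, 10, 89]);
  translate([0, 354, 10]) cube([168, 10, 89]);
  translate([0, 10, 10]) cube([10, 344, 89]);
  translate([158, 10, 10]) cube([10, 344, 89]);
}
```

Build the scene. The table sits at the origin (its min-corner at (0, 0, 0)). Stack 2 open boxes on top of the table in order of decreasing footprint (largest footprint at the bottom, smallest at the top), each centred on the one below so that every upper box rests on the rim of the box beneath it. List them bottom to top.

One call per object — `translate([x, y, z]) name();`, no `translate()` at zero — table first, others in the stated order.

table();
translate([767, 91, 775]) open_box();
translate([770, 107, 940]) open_box_2();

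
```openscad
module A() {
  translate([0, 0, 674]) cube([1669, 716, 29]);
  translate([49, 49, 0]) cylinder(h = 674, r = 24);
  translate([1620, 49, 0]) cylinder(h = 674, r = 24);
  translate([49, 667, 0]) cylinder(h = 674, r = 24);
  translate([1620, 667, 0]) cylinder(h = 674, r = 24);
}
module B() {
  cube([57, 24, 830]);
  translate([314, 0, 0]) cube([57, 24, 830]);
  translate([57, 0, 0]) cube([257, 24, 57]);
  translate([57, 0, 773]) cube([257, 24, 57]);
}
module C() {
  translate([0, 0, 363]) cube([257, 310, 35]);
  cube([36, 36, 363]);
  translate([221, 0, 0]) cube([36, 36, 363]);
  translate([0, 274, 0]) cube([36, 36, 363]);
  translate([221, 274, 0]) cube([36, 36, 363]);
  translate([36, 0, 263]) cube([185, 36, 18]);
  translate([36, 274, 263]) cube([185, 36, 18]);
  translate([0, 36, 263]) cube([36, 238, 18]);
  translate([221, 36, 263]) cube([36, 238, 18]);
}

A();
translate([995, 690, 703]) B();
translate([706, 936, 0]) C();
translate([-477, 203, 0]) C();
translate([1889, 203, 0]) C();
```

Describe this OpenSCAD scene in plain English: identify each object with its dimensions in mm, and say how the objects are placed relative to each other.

A is a table with a 1669×716 mm rectangular top, 29 mm thick, top surface at z = 703 mm, supported by four round legs of 48 mm diameter, each leg's bounding box inset 25 mm from the nearest pair of top edges, running from the floor.

B is a rectangular picture frame lying in the x–z plane (depth along y). The opening is 257 mm wide (x) by 716 mm tall (z), surrounded by a border 57 mm wide on all four sides. The frame is 24 mm deep and is made of two full-height vertical stiles with two horizontal rails fitted between them.

C is a simple wooden stool: a rectangular seat 257 mm (x) by 310 mm (y), 35 mm thick, top face at z = 398 mm, on four square legs, each 36×36 mm in cross-section. The legs rest on z = 0, each flush with a corner of the seat. Four stretchers, 36 mm wide and 18 mm tall, connect adjacent legs with their undersides at z = 263 mm, each running between the inner faces of the legs it joins and aligned with the legs' outer faces on the other axis.

The picture frame is on top of the table. Three stools sit around the table at the +y, −x, +x sides.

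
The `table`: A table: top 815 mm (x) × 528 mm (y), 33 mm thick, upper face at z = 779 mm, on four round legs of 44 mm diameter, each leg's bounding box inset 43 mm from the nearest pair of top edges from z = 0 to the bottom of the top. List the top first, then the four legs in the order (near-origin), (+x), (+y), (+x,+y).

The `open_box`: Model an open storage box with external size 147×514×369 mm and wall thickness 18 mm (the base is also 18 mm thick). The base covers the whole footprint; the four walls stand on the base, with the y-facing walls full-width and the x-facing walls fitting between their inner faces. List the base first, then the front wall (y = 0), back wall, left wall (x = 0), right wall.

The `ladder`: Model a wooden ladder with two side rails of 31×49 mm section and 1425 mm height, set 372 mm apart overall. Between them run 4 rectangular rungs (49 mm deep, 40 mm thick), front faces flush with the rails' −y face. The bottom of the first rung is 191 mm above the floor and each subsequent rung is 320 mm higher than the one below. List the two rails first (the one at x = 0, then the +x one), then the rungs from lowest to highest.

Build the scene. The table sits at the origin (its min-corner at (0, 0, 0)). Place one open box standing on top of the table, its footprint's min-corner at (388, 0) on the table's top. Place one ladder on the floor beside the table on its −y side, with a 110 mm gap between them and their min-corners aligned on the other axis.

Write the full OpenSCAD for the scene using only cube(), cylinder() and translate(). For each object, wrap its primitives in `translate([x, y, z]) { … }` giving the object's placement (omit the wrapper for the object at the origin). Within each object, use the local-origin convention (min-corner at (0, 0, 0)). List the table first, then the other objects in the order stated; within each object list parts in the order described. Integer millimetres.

translate([0, 0, 746]) cube([815, 528, 33]);
translate([65, 65, 0]) cylinder(h = 746, r = 22);
translate([750, 65, 0]) cylinder(h = 746, r = 22);
translate([65, 463, 0]) cylinder(h = 746, r = 22);
translate([750, 463, 0]) cylinder(h = 746, r = 22);
translate([388, 0, 779]) {
  cube([147, 514, 18]);
  translate([0, 0, 18]) cube([147, 18, 351]);
  translate([0, 496, 18]) cube([147, 18, 351]);
  translate([0, 18, 18]) cube([18, 478, 351]);
  translate([129, 18, 18]) cube([18, 478, 351]);
}
translate([0, -159, 0]) {
  cube([31, 49, 1425]);
  translate([341, 0, 0]) cube([31, 49, 1425]);
  translate([31, 0, 191]) cube([310, 49, 40]);
  translate([31, 0, 511]) cube([310, 49, 40]);
  translate([31, 0, 831]) cube([310, 49, 40]);
  translate([31, 0, 1151]) cube([310, 49, 40]);
}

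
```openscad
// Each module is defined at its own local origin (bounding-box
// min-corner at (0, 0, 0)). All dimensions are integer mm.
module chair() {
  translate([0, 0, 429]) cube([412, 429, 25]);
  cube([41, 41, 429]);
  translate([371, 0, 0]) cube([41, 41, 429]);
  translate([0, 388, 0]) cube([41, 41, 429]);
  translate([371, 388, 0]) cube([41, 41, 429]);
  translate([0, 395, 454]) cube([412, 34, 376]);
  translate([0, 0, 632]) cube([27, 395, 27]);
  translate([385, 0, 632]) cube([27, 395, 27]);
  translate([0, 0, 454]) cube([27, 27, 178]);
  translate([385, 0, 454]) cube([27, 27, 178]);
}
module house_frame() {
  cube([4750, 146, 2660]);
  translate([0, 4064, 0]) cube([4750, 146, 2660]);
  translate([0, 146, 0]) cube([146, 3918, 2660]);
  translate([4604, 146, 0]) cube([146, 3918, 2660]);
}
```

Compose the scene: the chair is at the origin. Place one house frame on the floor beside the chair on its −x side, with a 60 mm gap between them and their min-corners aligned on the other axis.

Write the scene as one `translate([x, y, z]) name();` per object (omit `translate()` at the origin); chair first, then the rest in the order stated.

chair();
translate([-4810, 0, 0]) house_frame();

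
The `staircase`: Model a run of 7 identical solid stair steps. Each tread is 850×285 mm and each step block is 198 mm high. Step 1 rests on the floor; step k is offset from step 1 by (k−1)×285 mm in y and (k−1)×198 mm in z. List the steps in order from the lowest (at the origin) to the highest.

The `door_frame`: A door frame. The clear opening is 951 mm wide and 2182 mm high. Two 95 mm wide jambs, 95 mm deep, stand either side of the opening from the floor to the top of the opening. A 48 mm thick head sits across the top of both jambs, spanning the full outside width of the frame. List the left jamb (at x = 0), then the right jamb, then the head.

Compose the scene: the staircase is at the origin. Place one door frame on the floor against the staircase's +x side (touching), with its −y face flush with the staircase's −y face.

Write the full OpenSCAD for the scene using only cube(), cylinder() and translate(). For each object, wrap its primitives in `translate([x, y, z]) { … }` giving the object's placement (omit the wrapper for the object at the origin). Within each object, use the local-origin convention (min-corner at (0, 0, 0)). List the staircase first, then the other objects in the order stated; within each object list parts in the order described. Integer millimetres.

cube([850, 285, 198]);
translate([0, 285, 198]) cube([850, 285, 198]);
translate([0, 570, 396]) cube([850, 285, 198]);
translate([0, 855, 594]) cube([850, 285, 198]);
translate([0, 1140, 792]) cube([850, 285, 198]);
translate([0, 1425, 990]) cube([850, 285, 198]);
translate([0, 1710, 1188]) cube([850, 285, 198]);
translate([850, 0, 0]) {
  cube([95, 95, 2182]);
  translate([1046, 0, 0]) cube([95, 95, 2182]);
  translate([0, 0, 2182]) cube([1141, 95, 48]);
}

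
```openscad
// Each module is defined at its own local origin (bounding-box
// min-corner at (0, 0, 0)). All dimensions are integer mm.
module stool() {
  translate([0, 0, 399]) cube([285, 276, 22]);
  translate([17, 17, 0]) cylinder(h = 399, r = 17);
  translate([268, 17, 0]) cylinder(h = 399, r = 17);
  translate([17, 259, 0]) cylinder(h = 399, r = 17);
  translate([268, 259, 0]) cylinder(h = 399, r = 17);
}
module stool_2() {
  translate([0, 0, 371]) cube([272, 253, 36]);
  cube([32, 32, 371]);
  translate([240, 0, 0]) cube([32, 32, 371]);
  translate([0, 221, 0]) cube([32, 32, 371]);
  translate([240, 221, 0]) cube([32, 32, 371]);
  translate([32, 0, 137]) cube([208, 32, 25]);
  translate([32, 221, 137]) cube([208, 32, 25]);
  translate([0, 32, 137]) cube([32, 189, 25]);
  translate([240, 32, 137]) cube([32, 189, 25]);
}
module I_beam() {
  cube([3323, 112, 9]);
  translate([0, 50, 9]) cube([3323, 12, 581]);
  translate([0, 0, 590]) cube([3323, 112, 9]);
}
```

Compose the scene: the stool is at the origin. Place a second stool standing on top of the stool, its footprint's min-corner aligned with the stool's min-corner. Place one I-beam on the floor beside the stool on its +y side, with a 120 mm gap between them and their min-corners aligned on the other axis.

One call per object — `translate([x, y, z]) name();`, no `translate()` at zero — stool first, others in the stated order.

stool();
translate([0, 0, 421]) stool_2();
translate([0, 396, 0]) I_beam();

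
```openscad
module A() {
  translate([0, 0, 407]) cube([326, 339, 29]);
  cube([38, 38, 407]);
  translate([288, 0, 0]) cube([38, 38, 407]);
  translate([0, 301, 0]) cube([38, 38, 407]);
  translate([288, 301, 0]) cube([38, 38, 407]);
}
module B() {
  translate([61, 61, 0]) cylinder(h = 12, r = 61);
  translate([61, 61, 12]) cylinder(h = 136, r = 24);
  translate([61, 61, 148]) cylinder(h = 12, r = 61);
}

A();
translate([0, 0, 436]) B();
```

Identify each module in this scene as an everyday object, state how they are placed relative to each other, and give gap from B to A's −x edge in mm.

A is a stool. B is a spool. The spool is on top of the stool. The gap from the spool to the stool's −x edge is 0 mm.

The spool's min-x is at 0; the stool's min-x is 0; gap = 0 mm.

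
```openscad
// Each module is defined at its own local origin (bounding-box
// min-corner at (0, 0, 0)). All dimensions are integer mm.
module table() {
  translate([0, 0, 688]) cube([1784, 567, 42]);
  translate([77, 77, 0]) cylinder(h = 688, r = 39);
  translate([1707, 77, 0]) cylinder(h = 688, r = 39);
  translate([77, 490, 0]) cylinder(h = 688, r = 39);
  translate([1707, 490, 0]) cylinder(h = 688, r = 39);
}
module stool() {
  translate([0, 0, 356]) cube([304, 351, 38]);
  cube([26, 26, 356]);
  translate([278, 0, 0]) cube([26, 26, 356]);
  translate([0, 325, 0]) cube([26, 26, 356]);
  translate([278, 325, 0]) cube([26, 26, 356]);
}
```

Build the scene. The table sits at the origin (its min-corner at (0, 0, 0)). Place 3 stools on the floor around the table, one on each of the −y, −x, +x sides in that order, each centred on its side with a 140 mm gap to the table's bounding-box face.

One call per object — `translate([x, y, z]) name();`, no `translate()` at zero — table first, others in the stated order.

table();
translate([740, -491, 0]) stool();
translate([-444, 108, 0]) stool();
translate([1924, 108, 0]) stool();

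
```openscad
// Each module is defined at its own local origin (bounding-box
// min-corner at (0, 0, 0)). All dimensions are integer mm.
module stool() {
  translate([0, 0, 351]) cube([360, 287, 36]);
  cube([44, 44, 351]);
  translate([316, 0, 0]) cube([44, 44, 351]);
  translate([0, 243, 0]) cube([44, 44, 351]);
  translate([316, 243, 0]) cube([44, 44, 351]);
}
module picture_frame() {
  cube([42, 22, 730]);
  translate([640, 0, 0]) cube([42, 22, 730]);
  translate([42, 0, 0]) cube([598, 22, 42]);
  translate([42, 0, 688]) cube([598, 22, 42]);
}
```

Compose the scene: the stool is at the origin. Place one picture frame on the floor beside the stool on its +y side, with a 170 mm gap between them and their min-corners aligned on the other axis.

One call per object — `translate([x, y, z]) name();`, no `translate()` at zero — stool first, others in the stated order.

stool();
translate([0, 457, 0]) picture_frame();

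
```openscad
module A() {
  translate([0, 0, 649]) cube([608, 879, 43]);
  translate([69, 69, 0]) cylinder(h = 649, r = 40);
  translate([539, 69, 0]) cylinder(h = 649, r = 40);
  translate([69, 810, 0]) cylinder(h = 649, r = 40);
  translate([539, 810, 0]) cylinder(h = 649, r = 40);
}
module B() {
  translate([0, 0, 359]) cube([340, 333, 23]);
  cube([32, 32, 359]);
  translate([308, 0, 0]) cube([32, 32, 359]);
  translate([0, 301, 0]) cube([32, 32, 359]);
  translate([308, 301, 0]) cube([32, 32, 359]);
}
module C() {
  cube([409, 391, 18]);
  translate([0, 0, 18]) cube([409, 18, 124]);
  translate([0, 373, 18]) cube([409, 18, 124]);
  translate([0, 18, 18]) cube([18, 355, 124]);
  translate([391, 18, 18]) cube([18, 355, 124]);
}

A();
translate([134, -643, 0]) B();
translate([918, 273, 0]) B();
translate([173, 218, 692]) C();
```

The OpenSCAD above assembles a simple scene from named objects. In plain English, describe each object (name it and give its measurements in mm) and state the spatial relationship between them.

A is a rectangular dining table. The top is 608×879×43 mm with its upper surface at z = 692 mm. It stands on four round legs of 80 mm diameter, each leg's bounding box inset 29 mm from the nearest pair of top edges, running from the floor to the underside of the top.

B is a four-legged stool. The seat is a 340×333×23 mm slab whose top surface is at z = 382 mm; four square legs, each 32×32 mm in cross-section, run from the floor (z = 0) to the underside of the seat, each flush with a corner of the seat.

C is an open-topped rectangular box: outside dimensions 409×391×142 mm, with a uniform wall and base thickness of 18 mm. The base is a full 409×391 slab on the floor; four walls sit on top of the base. The front and back walls (the −y and +y sides) span the full width; the two side walls fit between them.

Two stools sit around the table at the −y, +x sides. The open box is on top of the table.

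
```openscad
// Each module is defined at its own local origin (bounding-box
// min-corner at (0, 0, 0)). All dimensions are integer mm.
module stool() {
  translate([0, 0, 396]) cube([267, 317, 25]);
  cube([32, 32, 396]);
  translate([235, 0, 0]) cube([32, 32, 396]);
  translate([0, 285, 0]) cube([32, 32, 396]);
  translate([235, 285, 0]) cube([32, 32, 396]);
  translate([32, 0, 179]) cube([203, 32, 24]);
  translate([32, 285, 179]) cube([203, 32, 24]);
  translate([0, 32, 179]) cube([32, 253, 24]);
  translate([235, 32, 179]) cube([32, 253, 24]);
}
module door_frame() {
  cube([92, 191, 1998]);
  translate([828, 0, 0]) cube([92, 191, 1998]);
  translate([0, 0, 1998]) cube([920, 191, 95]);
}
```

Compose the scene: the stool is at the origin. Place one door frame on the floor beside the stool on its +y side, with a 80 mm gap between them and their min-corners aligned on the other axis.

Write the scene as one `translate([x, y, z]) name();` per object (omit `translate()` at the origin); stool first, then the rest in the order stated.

stool();
translate([0, 397, 0]) door_frame();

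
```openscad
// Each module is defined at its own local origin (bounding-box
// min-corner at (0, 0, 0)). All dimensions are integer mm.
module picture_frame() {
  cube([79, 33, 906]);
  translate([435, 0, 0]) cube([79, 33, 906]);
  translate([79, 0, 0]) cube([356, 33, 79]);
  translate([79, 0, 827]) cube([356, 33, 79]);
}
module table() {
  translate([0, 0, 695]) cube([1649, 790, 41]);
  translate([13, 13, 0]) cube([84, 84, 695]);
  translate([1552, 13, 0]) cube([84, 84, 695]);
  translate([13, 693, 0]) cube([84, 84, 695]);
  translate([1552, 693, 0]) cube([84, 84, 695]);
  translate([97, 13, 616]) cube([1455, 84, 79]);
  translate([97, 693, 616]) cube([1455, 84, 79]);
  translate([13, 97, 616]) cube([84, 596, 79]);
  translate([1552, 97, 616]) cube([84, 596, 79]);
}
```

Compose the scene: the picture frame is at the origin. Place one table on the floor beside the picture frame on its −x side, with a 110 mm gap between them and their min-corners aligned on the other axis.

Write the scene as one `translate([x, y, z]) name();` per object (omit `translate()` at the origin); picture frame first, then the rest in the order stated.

picture_frame();
translate([-1759, 0, 0]) table();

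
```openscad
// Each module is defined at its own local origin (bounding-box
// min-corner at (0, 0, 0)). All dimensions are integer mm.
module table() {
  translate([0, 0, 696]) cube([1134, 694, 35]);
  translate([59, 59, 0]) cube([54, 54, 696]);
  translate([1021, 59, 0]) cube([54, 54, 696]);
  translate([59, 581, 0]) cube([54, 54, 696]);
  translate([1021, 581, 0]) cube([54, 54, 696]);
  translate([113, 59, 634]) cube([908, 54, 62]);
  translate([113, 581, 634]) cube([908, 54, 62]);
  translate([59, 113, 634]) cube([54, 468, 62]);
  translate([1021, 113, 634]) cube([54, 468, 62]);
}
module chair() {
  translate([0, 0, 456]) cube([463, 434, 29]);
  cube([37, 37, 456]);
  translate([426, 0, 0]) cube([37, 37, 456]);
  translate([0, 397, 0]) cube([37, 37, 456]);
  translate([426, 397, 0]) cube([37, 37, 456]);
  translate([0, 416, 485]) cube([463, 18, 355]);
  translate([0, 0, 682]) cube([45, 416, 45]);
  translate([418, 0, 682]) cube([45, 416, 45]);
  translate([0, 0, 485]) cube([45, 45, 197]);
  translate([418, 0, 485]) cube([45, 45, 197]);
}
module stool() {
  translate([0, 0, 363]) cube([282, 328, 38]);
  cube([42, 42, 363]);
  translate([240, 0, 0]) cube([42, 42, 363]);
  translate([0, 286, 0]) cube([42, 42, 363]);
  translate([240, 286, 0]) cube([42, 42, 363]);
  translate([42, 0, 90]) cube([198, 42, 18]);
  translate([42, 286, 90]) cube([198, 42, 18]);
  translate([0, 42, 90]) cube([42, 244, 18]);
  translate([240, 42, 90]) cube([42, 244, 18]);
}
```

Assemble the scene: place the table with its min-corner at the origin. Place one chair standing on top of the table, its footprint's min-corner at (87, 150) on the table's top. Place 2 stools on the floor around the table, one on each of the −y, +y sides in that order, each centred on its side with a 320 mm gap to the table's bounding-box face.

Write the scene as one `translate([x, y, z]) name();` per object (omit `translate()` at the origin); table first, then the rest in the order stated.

table();
translate([87, 150, 731]) chair();
translate([426, -648, 0]) stool();
translate([426, 1014, 0]) stool();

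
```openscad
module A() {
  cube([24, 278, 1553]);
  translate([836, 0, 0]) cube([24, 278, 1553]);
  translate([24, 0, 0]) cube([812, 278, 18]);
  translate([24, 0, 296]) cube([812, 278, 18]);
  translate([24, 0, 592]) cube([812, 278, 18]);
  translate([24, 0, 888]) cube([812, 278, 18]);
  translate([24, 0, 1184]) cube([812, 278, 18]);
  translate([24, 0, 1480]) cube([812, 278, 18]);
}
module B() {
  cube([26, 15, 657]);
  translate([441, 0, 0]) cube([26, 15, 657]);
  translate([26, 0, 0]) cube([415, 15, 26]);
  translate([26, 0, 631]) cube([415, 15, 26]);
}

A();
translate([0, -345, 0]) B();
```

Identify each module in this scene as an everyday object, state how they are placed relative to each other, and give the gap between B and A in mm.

A is a bookshelf. B is a picture frame. The picture frame is on the floor beside the bookshelf on its −y side. The gap between the picture frame and the bookshelf is 330 mm.

The picture frame's nearest face is 330 mm from the bookshelf's −y face.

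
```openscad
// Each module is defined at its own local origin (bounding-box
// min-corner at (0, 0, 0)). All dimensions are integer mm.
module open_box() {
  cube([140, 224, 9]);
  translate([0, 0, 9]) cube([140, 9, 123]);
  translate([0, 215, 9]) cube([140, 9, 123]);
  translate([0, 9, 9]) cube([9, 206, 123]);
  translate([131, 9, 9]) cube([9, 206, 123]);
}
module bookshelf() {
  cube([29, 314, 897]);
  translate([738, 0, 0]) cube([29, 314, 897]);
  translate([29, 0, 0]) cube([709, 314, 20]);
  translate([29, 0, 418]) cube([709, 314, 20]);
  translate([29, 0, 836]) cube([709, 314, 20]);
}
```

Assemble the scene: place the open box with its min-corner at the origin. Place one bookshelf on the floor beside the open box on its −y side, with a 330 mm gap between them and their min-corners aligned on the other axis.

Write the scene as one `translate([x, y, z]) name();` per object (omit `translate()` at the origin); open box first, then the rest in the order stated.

open_box();
translate([0, -644, 0]) bookshelf();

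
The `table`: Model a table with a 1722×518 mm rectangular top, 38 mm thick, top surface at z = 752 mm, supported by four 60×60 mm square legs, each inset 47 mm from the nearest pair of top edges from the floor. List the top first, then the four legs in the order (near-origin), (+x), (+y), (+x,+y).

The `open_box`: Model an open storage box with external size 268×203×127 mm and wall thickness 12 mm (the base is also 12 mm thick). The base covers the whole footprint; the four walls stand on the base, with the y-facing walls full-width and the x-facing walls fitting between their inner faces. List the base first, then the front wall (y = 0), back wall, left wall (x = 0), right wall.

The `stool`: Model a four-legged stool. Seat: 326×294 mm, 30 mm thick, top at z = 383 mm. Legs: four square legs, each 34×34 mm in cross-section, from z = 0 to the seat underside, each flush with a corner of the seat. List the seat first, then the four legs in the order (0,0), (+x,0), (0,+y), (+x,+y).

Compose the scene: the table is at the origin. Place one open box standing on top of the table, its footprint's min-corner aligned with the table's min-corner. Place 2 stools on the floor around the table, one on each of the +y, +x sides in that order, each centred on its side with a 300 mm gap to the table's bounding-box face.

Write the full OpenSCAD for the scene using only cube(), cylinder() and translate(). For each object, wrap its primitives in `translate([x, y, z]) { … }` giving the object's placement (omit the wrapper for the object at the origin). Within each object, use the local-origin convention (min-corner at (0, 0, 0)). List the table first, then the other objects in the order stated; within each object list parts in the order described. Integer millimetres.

translate([0, 0, 714]) cube([1722, 518, 38]);
translate([47, 47, 0]) cube([60, 60, 714]);
translate([1615, 47, 0]) cube([60, 60, 714]);
translate([47, 411, 0]) cube([60, 60, 714]);
translate([1615, 411, 0]) cube([60, 60, 714]);
translate([0, 0, 752]) {
  cube([268, 203, 12]);
  translate([0, 0, 12]) cube([268, 12, 115]);
  translate([0, 191, 12]) cube([268, 12, 115]);
  translate([0, 12, 12]) cube([12, 179, 115]);
  translate([256, 12, 12]) cube([12, 179, 115]);
}
translate([698, 818, 0]) {
  translate([0, 0, 353]) cube([326, 294, 30]);
  cube([34, 34, 353]);
  translate([292, 0, 0]) cube([34, 34, 353]);
  translate([0, 260, 0]) cube([34, 34, 353]);
  translate([292, 260, 0]) cube([34, 34, 353]);
}
translate([2022, 112, 0]) {
  translate([0, 0, 353]) cube([326, 294, 30]);
  cube([34, 34, 353]);
  translate([292, 0, 0]) cube([34, 34, 353]);
  translate([0, 260, 0]) cube([34, 34, 353]);
  translate([292, 260, 0]) cube([34, 34, 353]);
}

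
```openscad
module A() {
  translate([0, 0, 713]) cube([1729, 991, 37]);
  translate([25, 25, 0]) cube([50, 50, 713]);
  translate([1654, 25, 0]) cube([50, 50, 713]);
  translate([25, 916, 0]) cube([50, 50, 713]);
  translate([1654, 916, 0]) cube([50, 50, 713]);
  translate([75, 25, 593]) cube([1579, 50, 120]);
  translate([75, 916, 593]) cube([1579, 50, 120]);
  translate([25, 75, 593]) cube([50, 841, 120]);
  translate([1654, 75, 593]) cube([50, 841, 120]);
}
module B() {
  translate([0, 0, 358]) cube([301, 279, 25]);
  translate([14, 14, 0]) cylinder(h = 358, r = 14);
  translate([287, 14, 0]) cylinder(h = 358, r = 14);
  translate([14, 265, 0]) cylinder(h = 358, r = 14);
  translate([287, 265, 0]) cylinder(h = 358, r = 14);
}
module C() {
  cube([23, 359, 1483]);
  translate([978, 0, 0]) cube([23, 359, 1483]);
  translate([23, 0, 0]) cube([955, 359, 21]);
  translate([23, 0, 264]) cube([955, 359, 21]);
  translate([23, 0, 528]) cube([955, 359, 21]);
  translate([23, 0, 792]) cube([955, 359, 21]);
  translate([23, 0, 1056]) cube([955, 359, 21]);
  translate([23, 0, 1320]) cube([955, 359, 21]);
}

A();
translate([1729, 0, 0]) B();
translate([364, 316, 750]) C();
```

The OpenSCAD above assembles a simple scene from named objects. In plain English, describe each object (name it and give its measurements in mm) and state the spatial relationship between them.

A is a table with a 1729×991 mm rectangular top, 37 mm thick, top surface at z = 750 mm, supported by four 50×50 mm square legs, each inset 25 mm from the nearest pair of top edges, running from the floor. Four apron rails, 50 mm thick and 120 mm tall, run between adjacent legs with their top edges flush with the underside of the top and their outer faces flush with the legs' outer faces.

B is a simple wooden stool: a rectangular seat 301 mm (x) by 279 mm (y), 25 mm thick, top face at z = 383 mm, on four round legs, each 28 mm in diameter. The legs rest on z = 0, each leg's axis is inset half a diameter from the nearest pair of seat edges (so the leg's bounding box is flush with the corner).

C is a bookshelf 1001 mm wide overall, 359 mm deep and 1483 mm tall. The two sides are 23 mm thick vertical panels. 6 horizontal shelves of 21 mm thickness span between the inner faces of the sides; the lowest shelf sits on the floor and shelves are stacked with a clear vertical gap of 243 mm between each pair.

The stool is against the table's +x side, with their −y faces flush. The bookshelf is on top of the table, centred.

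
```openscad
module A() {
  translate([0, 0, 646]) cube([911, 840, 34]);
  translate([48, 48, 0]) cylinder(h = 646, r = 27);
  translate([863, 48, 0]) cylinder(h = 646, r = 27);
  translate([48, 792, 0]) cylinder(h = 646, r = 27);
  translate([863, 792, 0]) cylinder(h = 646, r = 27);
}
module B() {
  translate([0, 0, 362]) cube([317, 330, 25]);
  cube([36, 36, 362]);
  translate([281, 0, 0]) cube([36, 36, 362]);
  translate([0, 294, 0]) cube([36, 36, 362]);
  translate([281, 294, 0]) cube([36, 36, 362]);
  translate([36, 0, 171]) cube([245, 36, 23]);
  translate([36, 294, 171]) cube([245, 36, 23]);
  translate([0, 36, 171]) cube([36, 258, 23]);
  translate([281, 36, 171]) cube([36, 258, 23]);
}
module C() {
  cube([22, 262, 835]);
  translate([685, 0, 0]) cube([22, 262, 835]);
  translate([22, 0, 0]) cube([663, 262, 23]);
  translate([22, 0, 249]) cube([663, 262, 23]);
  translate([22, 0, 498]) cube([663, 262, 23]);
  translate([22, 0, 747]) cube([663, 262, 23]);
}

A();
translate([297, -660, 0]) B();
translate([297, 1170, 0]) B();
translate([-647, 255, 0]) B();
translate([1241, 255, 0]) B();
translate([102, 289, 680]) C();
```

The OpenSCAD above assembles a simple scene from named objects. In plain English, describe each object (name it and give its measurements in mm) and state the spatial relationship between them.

A is a table with a 911×840 mm rectangular top, 34 mm thick, top surface at z = 680 mm, supported by four round legs of 54 mm diameter, each leg's bounding box inset 21 mm from the nearest pair of top edges, running from the floor.

B is a four-legged stool. The seat is a 317×330×25 mm slab whose top surface is at z = 387 mm; four square legs, each 36×36 mm in cross-section, run from the floor (z = 0) to the underside of the seat, each flush with a corner of the seat. Four stretchers, 36 mm wide and 23 mm tall, connect adjacent legs with their undersides at z = 171 mm, each running between the inner faces of the legs it joins and aligned with the legs' outer faces on the other axis.

C is an open bookshelf. Two side panels, each 22 mm thick, 262 mm deep and 835 mm tall, stand 707 mm apart (outside-to-outside). Between them sit 4 shelves, each 23 mm thick and 262 mm deep, spanning the full gap between the sides. The bottom shelf rests on the floor (its underside at z = 0) and the clear gap between one shelf's top and the next shelf's underside is 226 mm.

Four stools sit around the table at the −y, +y, −x, +x sides. The bookshelf is on top of the table, centred.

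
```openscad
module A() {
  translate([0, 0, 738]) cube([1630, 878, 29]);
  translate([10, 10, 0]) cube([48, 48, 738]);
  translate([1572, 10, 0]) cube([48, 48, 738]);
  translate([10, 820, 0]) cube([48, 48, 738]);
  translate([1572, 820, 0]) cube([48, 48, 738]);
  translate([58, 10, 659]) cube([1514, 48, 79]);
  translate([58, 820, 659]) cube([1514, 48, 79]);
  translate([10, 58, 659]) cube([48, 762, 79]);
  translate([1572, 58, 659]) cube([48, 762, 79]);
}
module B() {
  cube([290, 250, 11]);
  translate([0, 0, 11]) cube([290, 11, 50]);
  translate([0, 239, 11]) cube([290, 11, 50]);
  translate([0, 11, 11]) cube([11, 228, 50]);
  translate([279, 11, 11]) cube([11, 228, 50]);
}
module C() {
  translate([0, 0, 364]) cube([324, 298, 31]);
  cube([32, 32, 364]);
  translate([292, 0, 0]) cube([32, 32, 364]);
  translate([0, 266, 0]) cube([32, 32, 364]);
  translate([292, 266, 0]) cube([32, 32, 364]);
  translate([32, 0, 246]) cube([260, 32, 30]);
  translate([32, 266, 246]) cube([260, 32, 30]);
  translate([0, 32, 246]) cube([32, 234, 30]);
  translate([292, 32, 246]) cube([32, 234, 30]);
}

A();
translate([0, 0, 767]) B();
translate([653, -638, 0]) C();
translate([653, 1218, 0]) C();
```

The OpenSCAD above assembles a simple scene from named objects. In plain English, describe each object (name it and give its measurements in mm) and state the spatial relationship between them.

A is a table with a 1630×878 mm rectangular top, 29 mm thick, top surface at z = 767 mm, supported by four 48×48 mm square legs, each inset 10 mm from the nearest pair of top edges, running from the floor. Four apron rails, 48 mm thick and 79 mm tall, run between adjacent legs with their top edges flush with the underside of the top and their outer faces flush with the legs' outer faces.

B is an open storage box with external size 290×250×61 mm and wall thickness 11 mm (the base is also 11 mm thick). The base covers the whole footprint; the four walls stand on the base, with the y-facing walls full-width and the x-facing walls fitting between their inner faces.

C is a four-legged stool. The seat is a 324×298×31 mm slab whose top surface is at z = 395 mm; four square legs, each 32×32 mm in cross-section, run from the floor (z = 0) to the underside of the seat, each flush with a corner of the seat. Four stretchers, 32 mm wide and 30 mm tall, connect adjacent legs with their undersides at z = 246 mm, each running between the inner faces of the legs it joins and aligned with the legs' outer faces on the other axis.

The open box is on top of the table. Two stools sit around the table at the −y, +y sides.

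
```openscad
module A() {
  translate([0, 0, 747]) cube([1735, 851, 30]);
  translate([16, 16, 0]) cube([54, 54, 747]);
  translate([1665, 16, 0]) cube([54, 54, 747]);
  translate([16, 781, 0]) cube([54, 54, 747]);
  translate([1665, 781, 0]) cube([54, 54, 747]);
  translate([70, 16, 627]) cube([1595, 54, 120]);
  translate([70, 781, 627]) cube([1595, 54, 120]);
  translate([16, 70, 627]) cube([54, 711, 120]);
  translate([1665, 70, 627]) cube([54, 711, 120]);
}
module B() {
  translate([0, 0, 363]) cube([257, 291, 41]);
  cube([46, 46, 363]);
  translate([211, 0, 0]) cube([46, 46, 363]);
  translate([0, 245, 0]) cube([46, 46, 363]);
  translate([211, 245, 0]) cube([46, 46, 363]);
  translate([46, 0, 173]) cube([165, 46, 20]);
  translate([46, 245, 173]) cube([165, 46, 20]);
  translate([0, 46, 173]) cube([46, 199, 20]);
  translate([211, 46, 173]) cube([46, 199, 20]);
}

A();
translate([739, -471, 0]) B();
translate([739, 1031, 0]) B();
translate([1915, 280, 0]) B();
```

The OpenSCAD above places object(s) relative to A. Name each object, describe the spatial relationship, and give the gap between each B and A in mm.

Each stool's nearest face is 180 mm from the table's bounding box.

A is a table. B is a stool. Three stools sit around the table at the −y, +y, +x sides. The gap between each stool and the table is 180 mm.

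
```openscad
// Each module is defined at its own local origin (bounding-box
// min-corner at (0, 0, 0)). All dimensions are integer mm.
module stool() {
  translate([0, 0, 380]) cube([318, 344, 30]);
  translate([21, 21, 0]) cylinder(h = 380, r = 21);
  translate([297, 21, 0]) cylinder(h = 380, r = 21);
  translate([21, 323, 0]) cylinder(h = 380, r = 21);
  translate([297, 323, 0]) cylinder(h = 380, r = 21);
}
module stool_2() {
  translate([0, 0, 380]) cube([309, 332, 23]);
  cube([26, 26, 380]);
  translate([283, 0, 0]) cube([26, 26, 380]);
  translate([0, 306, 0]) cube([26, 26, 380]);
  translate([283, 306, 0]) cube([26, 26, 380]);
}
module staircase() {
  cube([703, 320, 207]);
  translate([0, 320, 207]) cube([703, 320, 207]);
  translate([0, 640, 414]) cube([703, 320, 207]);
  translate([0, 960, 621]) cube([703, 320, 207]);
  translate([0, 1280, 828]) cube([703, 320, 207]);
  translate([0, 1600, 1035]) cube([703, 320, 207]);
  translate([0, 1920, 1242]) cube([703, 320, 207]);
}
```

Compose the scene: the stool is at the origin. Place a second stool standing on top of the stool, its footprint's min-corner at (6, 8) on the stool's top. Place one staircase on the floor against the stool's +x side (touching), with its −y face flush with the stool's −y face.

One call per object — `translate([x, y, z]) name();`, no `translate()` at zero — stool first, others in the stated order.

stool();
translate([6, 8, 410]) stool_2();
translate([318, 0, 0]) staircase();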